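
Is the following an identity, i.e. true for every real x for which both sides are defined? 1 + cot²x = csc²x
Claim: 1 + cot²x = csc²x.
Reasoning: Start from sin²x + cos²x = 1 and divide every term by sin²x (allowed wherever cot x and csc x are defined): 1 + cot²x = 1/sin²x = csc²x.
So the two sides agree for every real x for which both sides are defined.

Conclusion: Yes, this is an identity.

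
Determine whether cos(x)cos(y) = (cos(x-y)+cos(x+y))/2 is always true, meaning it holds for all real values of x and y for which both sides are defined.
Yes, this is an identity.

Claim: cos(x)cos(y) = (cos(x-y)+cos(x+y))/2.
Reasoning: cos(x-y) = cos(x)cos(y) + sin(x)sin(y) and cos(x+y) = cos(x)cos(y) - sin(x)sin(y). Adding, cos(x-y) + cos(x+y) = 2cos(x)cos(y); divide by 2.
So the two sides agree for all real values of x and y for which both sides are defined.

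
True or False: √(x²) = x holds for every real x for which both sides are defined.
False.

Claim: √(x²) = x.
Test a specific point where both sides are defined: x = -1.
LHS = √(x²) ≈ 1.0000
RHS = x ≈ -1.0000
Since 1.0000 ≠ -1.0000, the equation fails at this point, so it cannot hold for every real x for which both sides are defined.
√(x²) = |x|, which differs from x whenever x < 0 (both sides are defined for every real x).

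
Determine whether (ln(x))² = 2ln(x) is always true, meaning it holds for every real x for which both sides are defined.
No, this is NOT an identity.

Claim: (ln(x))² = 2ln(x).
Test a specific point where both sides are defined: x = 3.
LHS = (ln(x))² ≈ 1.2069
RHS = 2ln(x) ≈ 2.1972
Since 1.2069 ≠ 2.1972, the equation fails at this point, so it cannot hold for every real x for which both sides are defined.
2ln(x) equals ln(x²), which is not the same as (ln x)².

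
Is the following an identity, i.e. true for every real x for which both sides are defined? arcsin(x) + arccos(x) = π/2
Yes, this is an identity.

Claim: arcsin(x) + arccos(x) = π/2.
Reasoning: Both sides are defined for -1 ≤ x ≤ 1. Let θ = arcsin(x), so sin θ = x and θ ∈ [-π/2, π/2]. Then cos(π/2 - θ) = sin θ = x and π/2 - θ ∈ [0, π], which is exactly the range of arccos, so arccos(x) = π/2 - θ. Adding: arcsin(x) + arccos(x) = θ + (π/2 - θ) = π/2.
So the two sides agree for every real x for which both sides are defined.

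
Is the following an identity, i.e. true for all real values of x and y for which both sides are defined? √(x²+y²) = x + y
No, this is NOT an identity.

Claim: √(x²+y²) = x + y.
Test a specific point where both sides are defined: x = 5, y = 1.
LHS = √(x²+y²) ≈ 5.0990
RHS = x + y ≈ 6.0000
Since 5.0990 ≠ 6.0000, the equation fails at this point, so it cannot hold for all real values of x and y for which both sides are defined.
(x+y)² = x² + 2xy + y², not x² + y², so the square root does not split this way.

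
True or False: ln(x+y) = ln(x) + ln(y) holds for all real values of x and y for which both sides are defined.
False.

Claim: ln(x+y) = ln(x) + ln(y).
Test a specific point where both sides are defined: x = 1, y = 4.
LHS = ln(x+y) ≈ 1.6094
RHS = ln(x) + ln(y) ≈ 1.3863
Since 1.6094 ≠ 1.3863, the equation fails at this point, so it cannot hold for all real values of x and y for which both sides are defined.
ln(x) + ln(y) = ln(xy), not ln(x+y).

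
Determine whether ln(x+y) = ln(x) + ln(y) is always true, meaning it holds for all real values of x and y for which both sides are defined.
Claim: ln(x+y) = ln(x) + ln(y).
Test a specific point where both sides are defined: x = 4, y = 3.
LHS = ln(x+y) ≈ 1.9459
RHS = ln(x) + ln(y) ≈ 2.4849
Since 1.9459 ≠ 2.4849, the equation fails at this point, so it cannot hold for all real values of x and y for which both sides are defined.
ln(x) + ln(y) = ln(xy), not ln(x+y).

Conclusion: No, this is NOT an identity.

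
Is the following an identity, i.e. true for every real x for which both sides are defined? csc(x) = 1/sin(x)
Yes, this is an identity.

Claim: csc(x) = 1/sin(x).
Reasoning: csc(x) is by definition the reciprocal of sin(x), wherever sin(x) ≠ 0.
So the two sides agree for every real x for which both sides are defined.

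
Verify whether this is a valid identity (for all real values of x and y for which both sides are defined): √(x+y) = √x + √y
Claim: √(x+y) = √x + √y.
Test a specific point where both sides are defined: x = 3, y = 3.
LHS = √(x+y) ≈ 2.4495
RHS = √x + √y ≈ 3.4641
Since 2.4495 ≠ 3.4641, the equation fails at this point, so it cannot hold for all real values of x and y for which both sides are defined.
Squaring the right side gives x + 2√(xy) + y, not x + y.

Conclusion: No, this is NOT an identity.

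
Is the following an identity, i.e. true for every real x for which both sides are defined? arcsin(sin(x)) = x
No, this is NOT an identity.

Claim: arcsin(sin(x)) = x.
Test a specific point where both sides are defined: x = π.
LHS = arcsin(sin(x)) ≈ 0.0000
RHS = x ≈ 3.1416
Since 0.0000 ≠ 3.1416, the equation fails at this point, so it cannot hold for every real x for which both sides are defined.
arcsin only returns values in [-π/2, π/2], so arcsin(sin(x)) = x holds only for x in that interval, not for all real x.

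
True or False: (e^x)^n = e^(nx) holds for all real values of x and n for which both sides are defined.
True.

Claim: (e^x)^n = e^(nx).
Reasoning: e^x is a positive real number, and for a positive base B and real exponent n, B^n = e^(n·ln B). With B = e^x, ln B = x, so (e^x)^n = e^(n·x).
So the two sides agree for all real values of x and n for which both sides are defined.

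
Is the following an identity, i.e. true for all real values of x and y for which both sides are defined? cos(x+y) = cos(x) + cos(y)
Claim: cos(x+y) = cos(x) + cos(y).
Test a specific point where both sides are defined: x = -π/3, y = 3π/4.
LHS = cos(x+y) ≈ 0.2588
RHS = cos(x) + cos(y) ≈ -0.2071
Since 0.2588 ≠ -0.2071, the equation fails at this point, so it cannot hold for all real values of x and y for which both sides are defined.
The correct expansion is cos(x+y) = cos(x)cos(y) - sin(x)sin(y); cosine is not additive.

Conclusion: No, this is NOT an identity.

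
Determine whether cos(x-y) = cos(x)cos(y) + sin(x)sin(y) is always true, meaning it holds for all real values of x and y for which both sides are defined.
Yes, this is an identity.

Claim: cos(x-y) = cos(x)cos(y) + sin(x)sin(y).
Reasoning: Replace y by -y in cos(x+y) = cos(x)cos(y) - sin(x)sin(y) and use cos(-y) = cos(y), sin(-y) = -sin(y): cos(x-y) = cos(x)cos(y) + sin(x)sin(y).
So the two sides agree for all real values of x and y for which both sides are defined.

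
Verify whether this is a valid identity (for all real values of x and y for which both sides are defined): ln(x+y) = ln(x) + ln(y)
Claim: ln(x+y) = ln(x) + ln(y).
Test a specific point where both sides are defined: x = 3, y = 1.
LHS = ln(x+y) ≈ 1.3863
RHS = ln(x) + ln(y) ≈ 1.0986
Since 1.3863 ≠ 1.0986, the equation fails at this point, so it cannot hold for all real values of x and y for which both sides are defined.
ln(x) + ln(y) = ln(xy), not ln(x+y).

Conclusion: No, this is NOT an identity.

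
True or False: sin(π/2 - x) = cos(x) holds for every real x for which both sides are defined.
True.

Claim: sin(π/2 - x) = cos(x).
Reasoning: Use sin(u - v) = sin(u)cos(v) - cos(u)sin(v) with u = π/2, v = x: sin(π/2)cos(x) - cos(π/2)sin(x) = 1·cos(x) - 0·sin(x) = cos(x).
So the two sides agree for every real x for which both sides are defined.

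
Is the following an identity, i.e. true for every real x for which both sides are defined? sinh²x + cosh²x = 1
Claim: sinh²x + cosh²x = 1.
Test a specific point where both sides are defined: x = -3.
LHS = sinh²x + cosh²x ≈ 201.7156
RHS = 1 ≈ 1.0000
Since 201.7156 ≠ 1.0000, the equation fails at this point, so it cannot hold for every real x for which both sides are defined.
The correct hyperbolic identity is cosh²x - sinh²x = 1 (a difference); the sum sinh²x + cosh²x equals cosh(2x).

Conclusion: No, this is NOT an identity.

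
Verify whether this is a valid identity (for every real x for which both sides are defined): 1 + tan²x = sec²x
Claim: 1 + tan²x = sec²x.
Reasoning: Start from sin²x + cos²x = 1 and divide every term by cos²x (allowed wherever tan x and sec x are defined): tan²x + 1 = 1/cos²x = sec²x.
So the two sides agree for every real x for which both sides are defined.

Conclusion: Yes, this is an identity.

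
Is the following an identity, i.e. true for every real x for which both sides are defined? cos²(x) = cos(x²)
No, this is NOT an identity.

Claim: cos²(x) = cos(x²).
Test a specific point where both sides are defined: x = -π/2.
LHS = cos²(x) ≈ 0.0000
RHS = cos(x²) ≈ -0.7812
Since 0.0000 ≠ -0.7812, the equation fails at this point, so it cannot hold for every real x for which both sides are defined.
cos²(x) means (cos x)², squaring the output; cos(x²) squares the input. These are different functions.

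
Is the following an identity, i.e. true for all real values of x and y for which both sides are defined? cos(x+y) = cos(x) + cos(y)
Claim: cos(x+y) = cos(x) + cos(y).
Test a specific point where both sides are defined: x = -π/4, y = π/6.
LHS = cos(x+y) ≈ 0.9659
RHS = cos(x) + cos(y) ≈ 1.5731
Since 0.9659 ≠ 1.5731, the equation fails at this point, so it cannot hold for all real values of x and y for which both sides are defined.
The correct expansion is cos(x+y) = cos(x)cos(y) - sin(x)sin(y); cosine is not additive.

Conclusion: No, this is NOT an identity.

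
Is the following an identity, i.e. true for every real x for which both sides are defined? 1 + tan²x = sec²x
Yes, this is an identity.

Claim: 1 + tan²x = sec²x.
Reasoning: Start from sin²x + cos²x = 1 and divide every term by cos²x (allowed wherever tan x and sec x are defined): tan²x + 1 = 1/cos²x = sec²x.
So the two sides agree for every real x for which both sides are defined.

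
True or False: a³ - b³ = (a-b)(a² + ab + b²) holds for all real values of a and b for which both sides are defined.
True.

Claim: a³ - b³ = (a-b)(a² + ab + b²).
Reasoning: Expand the right side: (a-b)(a² + ab + b²) = a³ + a²b + ab² - a²b - ab² - b³ = a³ - b³ (the middle terms cancel in pairs).
So the two sides agree for all real values of a and b for which both sides are defined.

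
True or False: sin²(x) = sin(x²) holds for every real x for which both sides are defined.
False.

Claim: sin²(x) = sin(x²).
Test a specific point where both sides are defined: x = π/2.
LHS = sin²(x) ≈ 1.0000
RHS = sin(x²) ≈ 0.6243
Since 1.0000 ≠ 0.6243, the equation fails at this point, so it cannot hold for every real x for which both sides are defined.
sin²(x) means (sin x)², squaring the output; sin(x²) squares the input. These are different functions.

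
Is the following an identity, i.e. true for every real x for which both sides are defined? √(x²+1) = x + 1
Claim: √(x²+1) = x + 1.
Test a specific point where both sides are defined: x = 4.
LHS = √(x²+1) ≈ 4.1231
RHS = x + 1 ≈ 5.0000
Since 4.1231 ≠ 5.0000, the equation fails at this point, so it cannot hold for every real x for which both sides are defined.
(x+1)² = x² + 2x + 1 ≠ x² + 1 unless x = 0.

Conclusion: No, this is NOT an identity.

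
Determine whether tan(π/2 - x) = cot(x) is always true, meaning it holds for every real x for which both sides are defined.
Yes, this is an identity.

Claim: tan(π/2 - x) = cot(x).
Reasoning: tan(π/2 - x) = sin(π/2 - x)/cos(π/2 - x) = cos(x)/sin(x) = cot(x), using the cofunction identities sin(π/2 - x) = cos(x) and cos(π/2 - x) = sin(x).
So the two sides agree for every real x for which both sides are defined.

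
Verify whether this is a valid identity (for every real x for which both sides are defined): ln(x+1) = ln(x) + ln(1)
Claim: ln(x+1) = ln(x) + ln(1).
Test a specific point where both sides are defined: x = 1.
LHS = ln(x+1) ≈ 0.6931
RHS = ln(x) + ln(1) ≈ 0.0000
Since 0.6931 ≠ 0.0000, the equation fails at this point, so it cannot hold for every real x for which both sides are defined.
ln(1) = 0, so the right side is just ln(x), which differs from ln(x+1).

Conclusion: No, this is NOT an identity.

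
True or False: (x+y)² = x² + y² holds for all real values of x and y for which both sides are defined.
Claim: (x+y)² = x² + y².
Test a specific point where both sides are defined: x = 3/2, y = 4.
LHS = (x+y)² ≈ 30.2500
RHS = x² + y² ≈ 18.2500
Since 30.2500 ≠ 18.2500, the equation fails at this point, so it cannot hold for all real values of x and y for which both sides are defined.
The correct expansion is (x+y)² = x² + 2xy + y²; the cross term 2xy is missing.

Conclusion: False.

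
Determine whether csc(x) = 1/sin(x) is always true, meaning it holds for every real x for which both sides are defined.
Yes, this is an identity.

Claim: csc(x) = 1/sin(x).
Reasoning: csc(x) is by definition the reciprocal of sin(x), wherever sin(x) ≠ 0.
So the two sides agree for every real x for which both sides are defined.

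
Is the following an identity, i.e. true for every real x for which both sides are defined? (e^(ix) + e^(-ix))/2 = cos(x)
Claim: (e^(ix) + e^(-ix))/2 = cos(x).
Reasoning: By Euler's formula e^(ix) = cos(x) + i·sin(x) and e^(-ix) = cos(x) - i·sin(x). Adding cancels the sine terms: e^(ix) + e^(-ix) = 2cos(x); divide by 2.
So the two sides agree for every real x for which both sides are defined.

Conclusion: Yes, this is an identity.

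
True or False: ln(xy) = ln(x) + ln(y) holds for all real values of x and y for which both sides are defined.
Claim: ln(xy) = ln(x) + ln(y).
Reasoning: Both sides are simultaneously defined only when x, y > 0. Write x = e^p, y = e^q (p = ln x, q = ln y). Then xy = e^p · e^q = e^(p+q), so ln(xy) = p + q = ln(x) + ln(y).
So the two sides agree for all real values of x and y for which both sides are defined.

Conclusion: True.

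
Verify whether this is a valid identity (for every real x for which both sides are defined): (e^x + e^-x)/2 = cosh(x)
Yes, this is an identity.

Claim: (e^x + e^-x)/2 = cosh(x).
Reasoning: This is exactly the definition of the hyperbolic cosine: cosh(x) := (e^x + e^-x)/2.
So the two sides agree for every real x for which both sides are defined.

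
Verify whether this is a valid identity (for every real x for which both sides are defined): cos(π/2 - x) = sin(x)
Yes, this is an identity.

Claim: cos(π/2 - x) = sin(x).
Reasoning: Use cos(u - v) = cos(u)cos(v) + sin(u)sin(v) with u = π/2, v = x: cos(π/2)cos(x) + sin(π/2)sin(x) = 0·cos(x) + 1·sin(x) = sin(x).
So the two sides agree for every real x for which both sides are defined.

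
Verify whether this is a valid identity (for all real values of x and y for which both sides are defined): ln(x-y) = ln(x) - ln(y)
Claim: ln(x-y) = ln(x) - ln(y).
Test a specific point where both sides are defined: x = 4, y = 3.
LHS = ln(x-y) ≈ 0.0000
RHS = ln(x) - ln(y) ≈ 0.2877
Since 0.0000 ≠ 0.2877, the equation fails at this point, so it cannot hold for all real values of x and y for which both sides are defined.
ln(x) - ln(y) = ln(x/y), not ln(x-y).

Conclusion: No, this is NOT an identity.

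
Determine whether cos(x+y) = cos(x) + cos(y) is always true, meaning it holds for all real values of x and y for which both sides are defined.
No, this is NOT an identity.

Claim: cos(x+y) = cos(x) + cos(y).
Test a specific point where both sides are defined: x = -π/6, y = 2π/3.
LHS = cos(x+y) ≈ 0.0000
RHS = cos(x) + cos(y) ≈ 0.3660
Since 0.0000 ≠ 0.3660, the equation fails at this point, so it cannot hold for all real values of x and y for which both sides are defined.
The correct expansion is cos(x+y) = cos(x)cos(y) - sin(x)sin(y); cosine is not additive.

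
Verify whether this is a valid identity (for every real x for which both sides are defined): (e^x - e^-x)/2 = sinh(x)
Yes, this is an identity.

Claim: (e^x - e^-x)/2 = sinh(x).
Reasoning: This is exactly the definition of the hyperbolic sine: sinh(x) := (e^x - e^-x)/2.
So the two sides agree for every real x for which both sides are defined.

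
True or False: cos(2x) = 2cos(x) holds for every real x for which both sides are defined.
Claim: cos(2x) = 2cos(x).
Test a specific point where both sides are defined: x = -π/4.
LHS = cos(2x) ≈ 0.0000
RHS = 2cos(x) ≈ 1.4142
Since 0.0000 ≠ 1.4142, the equation fails at this point, so it cannot hold for every real x for which both sides are defined.
The correct double-angle formula is cos(2x) = cos²x - sin²x.

Conclusion: False.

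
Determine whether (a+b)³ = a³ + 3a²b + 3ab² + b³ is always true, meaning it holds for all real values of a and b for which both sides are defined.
Yes, this is an identity.

Claim: (a+b)³ = a³ + 3a²b + 3ab² + b³.
Reasoning: (a+b)³ = (a+b)(a+b)² = (a+b)(a² + 2ab + b²) = a³ + 2a²b + ab² + a²b + 2ab² + b³ = a³ + 3a²b + 3ab² + b³.
So the two sides agree for all real values of a and b for which both sides are defined.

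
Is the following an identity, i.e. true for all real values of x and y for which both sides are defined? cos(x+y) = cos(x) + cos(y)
No, this is NOT an identity.

Claim: cos(x+y) = cos(x) + cos(y).
Test a specific point where both sides are defined: x = 2π/3, y = 3π/4.
LHS = cos(x+y) ≈ -0.2588
RHS = cos(x) + cos(y) ≈ -1.2071
Since -0.2588 ≠ -1.2071, the equation fails at this point, so it cannot hold for all real values of x and y for which both sides are defined.
The correct expansion is cos(x+y) = cos(x)cos(y) - sin(x)sin(y); cosine is not additive.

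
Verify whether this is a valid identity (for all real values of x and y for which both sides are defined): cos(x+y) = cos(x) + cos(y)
Claim: cos(x+y) = cos(x) + cos(y).
Test a specific point where both sides are defined: x = -π/3, y = 3π/4.
LHS = cos(x+y) ≈ 0.2588
RHS = cos(x) + cos(y) ≈ -0.2071
Since 0.2588 ≠ -0.2071, the equation fails at this point, so it cannot hold for all real values of x and y for which both sides are defined.
The correct expansion is cos(x+y) = cos(x)cos(y) - sin(x)sin(y); cosine is not additive.

Conclusion: No, this is NOT an identity.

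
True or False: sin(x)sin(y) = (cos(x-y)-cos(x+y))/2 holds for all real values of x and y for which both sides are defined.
True.

Claim: sin(x)sin(y) = (cos(x-y)-cos(x+y))/2.
Reasoning: cos(x-y) = cos(x)cos(y) + sin(x)sin(y) and cos(x+y) = cos(x)cos(y) - sin(x)sin(y). Subtracting, cos(x-y) - cos(x+y) = 2sin(x)sin(y); divide by 2.
So the two sides agree for all real values of x and y for which both sides are defined.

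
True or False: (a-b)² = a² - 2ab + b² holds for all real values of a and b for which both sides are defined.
Claim: (a-b)² = a² - 2ab + b².
Reasoning: Expand: (a-b)² = (a-b)(a-b) = a·a - a·b - b·a + b·b = a² - 2ab + b².
So the two sides agree for all real values of a and b for which both sides are defined.

Conclusion: True.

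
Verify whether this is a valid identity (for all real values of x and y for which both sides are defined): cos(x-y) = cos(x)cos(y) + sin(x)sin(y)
Yes, this is an identity.

Claim: cos(x-y) = cos(x)cos(y) + sin(x)sin(y).
Reasoning: Replace y by -y in cos(x+y) = cos(x)cos(y) - sin(x)sin(y) and use cos(-y) = cos(y), sin(-y) = -sin(y): cos(x-y) = cos(x)cos(y) + sin(x)sin(y).
So the two sides agree for all real values of x and y for which both sides are defined.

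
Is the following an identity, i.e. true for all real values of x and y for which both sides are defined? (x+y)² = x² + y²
No, this is NOT an identity.

Claim: (x+y)² = x² + y².
Test a specific point where both sides are defined: x = 3, y = 3.
LHS = (x+y)² ≈ 36.0000
RHS = x² + y² ≈ 18.0000
Since 36.0000 ≠ 18.0000, the equation fails at this point, so it cannot hold for all real values of x and y for which both sides are defined.
The correct expansion is (x+y)² = x² + 2xy + y²; the cross term 2xy is missing.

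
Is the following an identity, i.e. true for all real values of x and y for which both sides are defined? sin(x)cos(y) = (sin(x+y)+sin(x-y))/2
Yes, this is an identity.

Claim: sin(x)cos(y) = (sin(x+y)+sin(x-y))/2.
Reasoning: sin(x+y) = sin(x)cos(y) + cos(x)sin(y) and sin(x-y) = sin(x)cos(y) - cos(x)sin(y). Adding, sin(x+y) + sin(x-y) = 2sin(x)cos(y); divide by 2.
So the two sides agree for all real values of x and y for which both sides are defined.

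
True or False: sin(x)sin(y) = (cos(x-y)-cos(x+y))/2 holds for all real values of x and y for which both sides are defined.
Claim: sin(x)sin(y) = (cos(x-y)-cos(x+y))/2.
Reasoning: cos(x-y) = cos(x)cos(y) + sin(x)sin(y) and cos(x+y) = cos(x)cos(y) - sin(x)sin(y). Subtracting, cos(x-y) - cos(x+y) = 2sin(x)sin(y); divide by 2.
So the two sides agree for all real values of x and y for which both sides are defined.

Conclusion: True.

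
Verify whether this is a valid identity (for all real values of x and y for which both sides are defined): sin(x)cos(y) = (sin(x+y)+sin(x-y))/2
Claim: sin(x)cos(y) = (sin(x+y)+sin(x-y))/2.
Reasoning: sin(x+y) = sin(x)cos(y) + cos(x)sin(y) and sin(x-y) = sin(x)cos(y) - cos(x)sin(y). Adding, sin(x+y) + sin(x-y) = 2sin(x)cos(y); divide by 2.
So the two sides agree for all real values of x and y for which both sides are defined.

Conclusion: Yes, this is an identity.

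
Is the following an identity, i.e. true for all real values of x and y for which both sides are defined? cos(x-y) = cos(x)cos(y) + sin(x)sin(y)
Claim: cos(x-y) = cos(x)cos(y) + sin(x)sin(y).
Reasoning: Replace y by -y in cos(x+y) = cos(x)cos(y) - sin(x)sin(y) and use cos(-y) = cos(y), sin(-y) = -sin(y): cos(x-y) = cos(x)cos(y) + sin(x)sin(y).
So the two sides agree for all real values of x and y for which both sides are defined.

Conclusion: Yes, this is an identity.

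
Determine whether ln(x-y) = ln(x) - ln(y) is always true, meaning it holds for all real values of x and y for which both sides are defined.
Claim: ln(x-y) = ln(x) - ln(y).
Test a specific point where both sides are defined: x = 5, y = 3/2.
LHS = ln(x-y) ≈ 1.2528
RHS = ln(x) - ln(y) ≈ 1.2040
Since 1.2528 ≠ 1.2040, the equation fails at this point, so it cannot hold for all real values of x and y for which both sides are defined.
ln(x) - ln(y) = ln(x/y), not ln(x-y).

Conclusion: No, this is NOT an identity.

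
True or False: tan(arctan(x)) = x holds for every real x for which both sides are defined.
True.

Claim: tan(arctan(x)) = x.
Reasoning: For every real x, arctan(x) is by definition the angle in (-π/2, π/2) whose tangent equals x. Taking the tangent of that angle returns x.
So the two sides agree for every real x for which both sides are defined.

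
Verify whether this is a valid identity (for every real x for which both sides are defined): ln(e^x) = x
Claim: ln(e^x) = x.
Reasoning: ln is the inverse of the exponential: ln(e^x) asks for the exponent p with e^p = e^x, and since e^p is one-to-one that exponent is p = x.
So the two sides agree for every real x for which both sides are defined.

Conclusion: Yes, this is an identity.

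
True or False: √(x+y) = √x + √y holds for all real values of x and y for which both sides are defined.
False.

Claim: √(x+y) = √x + √y.
Test a specific point where both sides are defined: x = 2, y = 3/2.
LHS = √(x+y) ≈ 1.8708
RHS = √x + √y ≈ 2.6390
Since 1.8708 ≠ 2.6390, the equation fails at this point, so it cannot hold for all real values of x and y for which both sides are defined.
Squaring the right side gives x + 2√(xy) + y, not x + y.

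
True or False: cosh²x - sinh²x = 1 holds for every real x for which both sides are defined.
True.

Claim: cosh²x - sinh²x = 1.
Reasoning: With cosh(x) = (e^x + e^-x)/2 and sinh(x) = (e^x - e^-x)/2: cosh²x = (e^(2x) + 2 + e^(-2x))/4 and sinh²x = (e^(2x) - 2 + e^(-2x))/4. Subtracting leaves 4/4 = 1.
So the two sides agree for every real x for which both sides are defined.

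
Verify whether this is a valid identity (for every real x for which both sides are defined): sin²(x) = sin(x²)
No, this is NOT an identity.

Claim: sin²(x) = sin(x²).
Test a specific point where both sides are defined: x = π.
LHS = sin²(x) ≈ 0.0000
RHS = sin(x²) ≈ -0.4303
Since 0.0000 ≠ -0.4303, the equation fails at this point, so it cannot hold for every real x for which both sides are defined.
sin²(x) means (sin x)², squaring the output; sin(x²) squares the input. These are different functions.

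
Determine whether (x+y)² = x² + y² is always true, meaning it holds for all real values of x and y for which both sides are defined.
Claim: (x+y)² = x² + y².
Test a specific point where both sides are defined: x = 5, y = 3.
LHS = (x+y)² ≈ 64.0000
RHS = x² + y² ≈ 34.0000
Since 64.0000 ≠ 34.0000, the equation fails at this point, so it cannot hold for all real values of x and y for which both sides are defined.
The correct expansion is (x+y)² = x² + 2xy + y²; the cross term 2xy is missing.

Conclusion: No, this is NOT an identity.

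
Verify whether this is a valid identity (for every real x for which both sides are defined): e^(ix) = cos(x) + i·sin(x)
Yes, this is an identity.

Claim: e^(ix) = cos(x) + i·sin(x).
Reasoning: Euler's formula. Expand e^(ix) = Σ (ix)^k / k!. Since i² = -1, the even-k terms are Σ (-1)^m x^(2m)/(2m)! = cos(x) and the odd-k terms are i · Σ (-1)^m x^(2m+1)/(2m+1)! = i·sin(x).
So the two sides agree for every real x for which both sides are defined.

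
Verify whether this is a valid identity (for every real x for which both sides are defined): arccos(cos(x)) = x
Claim: arccos(cos(x)) = x.
Test a specific point where both sides are defined: x = -π/2.
LHS = arccos(cos(x)) ≈ 1.5708
RHS = x ≈ -1.5708
Since 1.5708 ≠ -1.5708, the equation fails at this point, so it cannot hold for every real x for which both sides are defined.
arccos only returns values in [0, π], so arccos(cos(x)) = x holds only for x in that interval, not for all real x.

Conclusion: No, this is NOT an identity.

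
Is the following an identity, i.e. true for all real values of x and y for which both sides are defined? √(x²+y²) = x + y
Claim: √(x²+y²) = x + y.
Test a specific point where both sides are defined: x = 3/2, y = 1.
LHS = √(x²+y²) ≈ 1.8028
RHS = x + y ≈ 2.5000
Since 1.8028 ≠ 2.5000, the equation fails at this point, so it cannot hold for all real values of x and y for which both sides are defined.
(x+y)² = x² + 2xy + y², not x² + y², so the square root does not split this way.

Conclusion: No, this is NOT an identity.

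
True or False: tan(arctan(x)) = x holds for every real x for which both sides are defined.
True.

Claim: tan(arctan(x)) = x.
Reasoning: For every real x, arctan(x) is by definition the angle in (-π/2, π/2) whose tangent equals x. Taking the tangent of that angle returns x.
So the two sides agree for every real x for which both sides are defined.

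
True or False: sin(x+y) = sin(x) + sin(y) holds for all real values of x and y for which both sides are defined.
Claim: sin(x+y) = sin(x) + sin(y).
Test a specific point where both sides are defined: x = π/6, y = -π/3.
LHS = sin(x+y) ≈ -0.5000
RHS = sin(x) + sin(y) ≈ -0.3660
Since -0.5000 ≠ -0.3660, the equation fails at this point, so it cannot hold for all real values of x and y for which both sides are defined.
The correct expansion is sin(x+y) = sin(x)cos(y) + cos(x)sin(y); sine is not additive.

Conclusion: False.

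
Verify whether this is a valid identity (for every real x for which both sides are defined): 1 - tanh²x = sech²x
Yes, this is an identity.

Claim: 1 - tanh²x = sech²x.
Reasoning: Divide cosh²x - sinh²x = 1 through by cosh²x (never zero): 1 - tanh²x = 1/cosh²x = sech²x.
So the two sides agree for every real x for which both sides are defined.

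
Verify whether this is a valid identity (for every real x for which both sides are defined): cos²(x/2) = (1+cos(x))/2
Claim: cos²(x/2) = (1+cos(x))/2.
Reasoning: Use cos(2θ) = 2cos²θ - 1 with θ = x/2: cos(x) = 2cos²(x/2) - 1. Solving for cos²(x/2) gives (1 + cos(x))/2.
So the two sides agree for every real x for which both sides are defined.

Conclusion: Yes, this is an identity.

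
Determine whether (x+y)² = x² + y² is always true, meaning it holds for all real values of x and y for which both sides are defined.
Claim: (x+y)² = x² + y².
Test a specific point where both sides are defined: x = -3, y = 2.
LHS = (x+y)² ≈ 1.0000
RHS = x² + y² ≈ 13.0000
Since 1.0000 ≠ 13.0000, the equation fails at this point, so it cannot hold for all real values of x and y for which both sides are defined.
The correct expansion is (x+y)² = x² + 2xy + y²; the cross term 2xy is missing.

Conclusion: No, this is NOT an identity.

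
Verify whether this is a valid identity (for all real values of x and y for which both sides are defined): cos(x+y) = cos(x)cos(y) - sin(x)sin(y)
Claim: cos(x+y) = cos(x)cos(y) - sin(x)sin(y).
Reasoning: By Euler's formula e^(i(x+y)) = e^(ix)·e^(iy) = (cos x + i·sin x)(cos y + i·sin y). The real part of the left side is cos(x+y); the real part of the product is cos(x)cos(y) - sin(x)sin(y) (since i·i = -1).
So the two sides agree for all real values of x and y for which both sides are defined.

Conclusion: Yes, this is an identity.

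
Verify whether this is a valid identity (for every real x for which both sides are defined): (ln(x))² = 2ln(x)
Claim: (ln(x))² = 2ln(x).
Test a specific point where both sides are defined: x = 1/2.
LHS = (ln(x))² ≈ 0.4805
RHS = 2ln(x) ≈ -1.3863
Since 0.4805 ≠ -1.3863, the equation fails at this point, so it cannot hold for every real x for which both sides are defined.
2ln(x) equals ln(x²), which is not the same as (ln x)².

Conclusion: No, this is NOT an identity.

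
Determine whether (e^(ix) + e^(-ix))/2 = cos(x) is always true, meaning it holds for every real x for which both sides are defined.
Yes, this is an identity.

Claim: (e^(ix) + e^(-ix))/2 = cos(x).
Reasoning: By Euler's formula e^(ix) = cos(x) + i·sin(x) and e^(-ix) = cos(x) - i·sin(x). Adding cancels the sine terms: e^(ix) + e^(-ix) = 2cos(x); divide by 2.
So the two sides agree for every real x for which both sides are defined.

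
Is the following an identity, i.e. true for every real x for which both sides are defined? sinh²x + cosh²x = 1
No, this is NOT an identity.

Claim: sinh²x + cosh²x = 1.
Test a specific point where both sides are defined: x = 3/2.
LHS = sinh²x + cosh²x ≈ 10.0677
RHS = 1 ≈ 1.0000
Since 10.0677 ≠ 1.0000, the equation fails at this point, so it cannot hold for every real x for which both sides are defined.
The correct hyperbolic identity is cosh²x - sinh²x = 1 (a difference); the sum sinh²x + cosh²x equals cosh(2x).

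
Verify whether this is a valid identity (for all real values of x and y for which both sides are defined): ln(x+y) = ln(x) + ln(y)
Claim: ln(x+y) = ln(x) + ln(y).
Test a specific point where both sides are defined: x = 3/2, y = 3/2.
LHS = ln(x+y) ≈ 1.0986
RHS = ln(x) + ln(y) ≈ 0.8109
Since 1.0986 ≠ 0.8109, the equation fails at this point, so it cannot hold for all real values of x and y for which both sides are defined.
ln(x) + ln(y) = ln(xy), not ln(x+y).

Conclusion: No, this is NOT an identity.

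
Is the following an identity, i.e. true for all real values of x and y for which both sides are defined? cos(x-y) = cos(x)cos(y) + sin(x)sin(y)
Yes, this is an identity.

Claim: cos(x-y) = cos(x)cos(y) + sin(x)sin(y).
Reasoning: Replace y by -y in cos(x+y) = cos(x)cos(y) - sin(x)sin(y) and use cos(-y) = cos(y), sin(-y) = -sin(y): cos(x-y) = cos(x)cos(y) + sin(x)sin(y).
So the two sides agree for all real values of x and y for which both sides are defined.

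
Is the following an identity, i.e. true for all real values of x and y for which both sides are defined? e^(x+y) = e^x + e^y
No, this is NOT an identity.

Claim: e^(x+y) = e^x + e^y.
Test a specific point where both sides are defined: x = -2, y = 3.
LHS = e^(x+y) ≈ 2.7183
RHS = e^x + e^y ≈ 20.2209
Since 2.7183 ≠ 20.2209, the equation fails at this point, so it cannot hold for all real values of x and y for which both sides are defined.
The correct rule is e^(x+y) = e^x · e^y (a product, not a sum).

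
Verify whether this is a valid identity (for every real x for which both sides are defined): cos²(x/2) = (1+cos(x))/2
Yes, this is an identity.

Claim: cos²(x/2) = (1+cos(x))/2.
Reasoning: Use cos(2θ) = 2cos²θ - 1 with θ = x/2: cos(x) = 2cos²(x/2) - 1. Solving for cos²(x/2) gives (1 + cos(x))/2.
So the two sides agree for every real x for which both sides are defined.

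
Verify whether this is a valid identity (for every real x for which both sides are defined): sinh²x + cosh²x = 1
No, this is NOT an identity.

Claim: sinh²x + cosh²x = 1.
Test a specific point where both sides are defined: x = 1.
LHS = sinh²x + cosh²x ≈ 3.7622
RHS = 1 ≈ 1.0000
Since 3.7622 ≠ 1.0000, the equation fails at this point, so it cannot hold for every real x for which both sides are defined.
The correct hyperbolic identity is cosh²x - sinh²x = 1 (a difference); the sum sinh²x + cosh²x equals cosh(2x).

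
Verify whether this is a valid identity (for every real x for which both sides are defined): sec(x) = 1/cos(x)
Claim: sec(x) = 1/cos(x).
Reasoning: sec(x) is by definition the reciprocal of cos(x), wherever cos(x) ≠ 0.
So the two sides agree for every real x for which both sides are defined.

Conclusion: Yes, this is an identity.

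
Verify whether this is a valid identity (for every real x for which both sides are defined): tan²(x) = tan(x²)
Claim: tan²(x) = tan(x²).
Test a specific point where both sides are defined: x = π/3.
LHS = tan²(x) ≈ 3.0000
RHS = tan(x²) ≈ 1.9485
Since 3.0000 ≠ 1.9485, the equation fails at this point, so it cannot hold for every real x for which both sides are defined.
tan²(x) means (tan x)², squaring the output; tan(x²) squares the input. These are different functions.

Conclusion: No, this is NOT an identity.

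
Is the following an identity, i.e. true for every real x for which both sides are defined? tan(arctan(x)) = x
Claim: tan(arctan(x)) = x.
Reasoning: For every real x, arctan(x) is by definition the angle in (-π/2, π/2) whose tangent equals x. Taking the tangent of that angle returns x.
So the two sides agree for every real x for which both sides are defined.

Conclusion: Yes, this is an identity.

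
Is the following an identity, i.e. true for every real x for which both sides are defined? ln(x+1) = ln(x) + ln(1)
Claim: ln(x+1) = ln(x) + ln(1).
Test a specific point where both sides are defined: x = 4.
LHS = ln(x+1) ≈ 1.6094
RHS = ln(x) + ln(1) ≈ 1.3863
Since 1.6094 ≠ 1.3863, the equation fails at this point, so it cannot hold for every real x for which both sides are defined.
ln(1) = 0, so the right side is just ln(x), which differs from ln(x+1).

Conclusion: No, this is NOT an identity.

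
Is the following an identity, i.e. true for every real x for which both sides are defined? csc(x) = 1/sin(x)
Claim: csc(x) = 1/sin(x).
Reasoning: csc(x) is by definition the reciprocal of sin(x), wherever sin(x) ≠ 0.
So the two sides agree for every real x for which both sides are defined.

Conclusion: Yes, this is an identity.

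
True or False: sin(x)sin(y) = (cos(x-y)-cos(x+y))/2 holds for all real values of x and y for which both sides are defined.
True.

Claim: sin(x)sin(y) = (cos(x-y)-cos(x+y))/2.
Reasoning: cos(x-y) = cos(x)cos(y) + sin(x)sin(y) and cos(x+y) = cos(x)cos(y) - sin(x)sin(y). Subtracting, cos(x-y) - cos(x+y) = 2sin(x)sin(y); divide by 2.
So the two sides agree for all real values of x and y for which both sides are defined.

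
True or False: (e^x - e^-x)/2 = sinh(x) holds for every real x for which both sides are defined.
Claim: (e^x - e^-x)/2 = sinh(x).
Reasoning: This is exactly the definition of the hyperbolic sine: sinh(x) := (e^x - e^-x)/2.
So the two sides agree for every real x for which both sides are defined.

Conclusion: True.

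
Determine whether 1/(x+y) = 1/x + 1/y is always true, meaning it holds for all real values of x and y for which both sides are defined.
No, this is NOT an identity.

Claim: 1/(x+y) = 1/x + 1/y.
Test a specific point where both sides are defined: x = 5, y = 3/2.
LHS = 1/(x+y) ≈ 0.1538
RHS = 1/x + 1/y ≈ 0.8667
Since 0.1538 ≠ 0.8667, the equation fails at this point, so it cannot hold for all real values of x and y for which both sides are defined.
1/x + 1/y = (x+y)/(xy), which is not 1/(x+y).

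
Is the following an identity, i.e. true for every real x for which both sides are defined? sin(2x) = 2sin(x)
Claim: sin(2x) = 2sin(x).
Test a specific point where both sides are defined: x = -π/6.
LHS = sin(2x) ≈ -0.8660
RHS = 2sin(x) ≈ -1.0000
Since -0.8660 ≠ -1.0000, the equation fails at this point, so it cannot hold for every real x for which both sides are defined.
The correct double-angle formula is sin(2x) = 2sin(x)cos(x).

Conclusion: No, this is NOT an identity.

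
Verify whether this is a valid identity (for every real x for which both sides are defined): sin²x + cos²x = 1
Claim: sin²x + cos²x = 1.
Reasoning: The point (cos x, sin x) lies on the unit circle X² + Y² = 1, so cos²x + sin²x = 1 for every real x.
So the two sides agree for every real x for which both sides are defined.

Conclusion: Yes, this is an identity.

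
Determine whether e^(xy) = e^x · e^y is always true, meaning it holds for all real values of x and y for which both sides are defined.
No, this is NOT an identity.

Claim: e^(xy) = e^x · e^y.
Test a specific point where both sides are defined: x = 3, y = 1/2.
LHS = e^(xy) ≈ 4.4817
RHS = e^x · e^y ≈ 33.1155
Since 4.4817 ≠ 33.1155, the equation fails at this point, so it cannot hold for all real values of x and y for which both sides are defined.
e^x · e^y = e^(x+y), not e^(xy).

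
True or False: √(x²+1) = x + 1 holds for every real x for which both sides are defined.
False.

Claim: √(x²+1) = x + 1.
Test a specific point where both sides are defined: x = 1/2.
LHS = √(x²+1) ≈ 1.1180
RHS = x + 1 ≈ 1.5000
Since 1.1180 ≠ 1.5000, the equation fails at this point, so it cannot hold for every real x for which both sides are defined.
(x+1)² = x² + 2x + 1 ≠ x² + 1 unless x = 0.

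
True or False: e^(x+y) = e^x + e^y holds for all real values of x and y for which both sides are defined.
Claim: e^(x+y) = e^x + e^y.
Test a specific point where both sides are defined: x = 3/2, y = 2.
LHS = e^(x+y) ≈ 33.1155
RHS = e^x + e^y ≈ 11.8707
Since 33.1155 ≠ 11.8707, the equation fails at this point, so it cannot hold for all real values of x and y for which both sides are defined.
The correct rule is e^(x+y) = e^x · e^y (a product, not a sum).

Conclusion: False.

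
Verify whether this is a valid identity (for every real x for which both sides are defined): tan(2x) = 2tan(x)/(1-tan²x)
Yes, this is an identity.

Claim: tan(2x) = 2tan(x)/(1-tan²x).
Reasoning: tan(2x) = sin(2x)/cos(2x) = 2sin(x)cos(x) / (cos²x - sin²x). Divide numerator and denominator by cos²x: 2tan(x) / (1 - tan²x).
So the two sides agree for every real x for which both sides are defined.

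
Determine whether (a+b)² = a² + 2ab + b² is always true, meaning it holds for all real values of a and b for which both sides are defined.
Claim: (a+b)² = a² + 2ab + b².
Reasoning: Expand: (a+b)² = (a+b)(a+b) = a·a + a·b + b·a + b·b = a² + 2ab + b².
So the two sides agree for all real values of a and b for which both sides are defined.

Conclusion: Yes, this is an identity.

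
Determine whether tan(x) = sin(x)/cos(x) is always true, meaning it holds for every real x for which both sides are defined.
Yes, this is an identity.

Claim: tan(x) = sin(x)/cos(x).
Reasoning: For an angle x whose terminal point on the unit circle is (cos x, sin x), tan(x) is defined as the ratio (second coordinate)/(first coordinate) = sin(x)/cos(x), wherever cos(x) ≠ 0.
So the two sides agree for every real x for which both sides are defined.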